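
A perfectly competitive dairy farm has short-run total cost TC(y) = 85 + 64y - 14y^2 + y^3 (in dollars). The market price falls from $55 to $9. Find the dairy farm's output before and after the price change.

Output falls from 9 to 0 (the firm shuts down)

MC = 64 - 28y + 3y^2; the shutdown threshold is min AVC = $15 (at y = 7).
With P = $55 above the shutdown price, P = MC gives y = 9.
At P = $9 < min AVC = $15, price no longer covers variable cost at any output, so the firm shuts down: y = 0.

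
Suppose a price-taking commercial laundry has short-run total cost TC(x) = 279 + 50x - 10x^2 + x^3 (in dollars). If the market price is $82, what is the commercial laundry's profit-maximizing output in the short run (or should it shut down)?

Strip out fixed cost: VC = 50x - 10x^2 + x^3. Then AVC = 50 - 10x + x^2 and MC = 50 - 20x + 3x^2.
AVC hits its minimum where MC = AVC, at x = 5, giving min AVC = 50 - 10·5 + 5^2 = $25.
Because $82 ≥ $25, revenue can cover variable cost; the firm operates.
Set P = MC: 82 = 50 - 20x + 3x^2 → -32 - 20x + 3x^2 = 0. The roots are x = -4/3 and x = 8; the profit-maximizing output is on the rising part of MC, so x* = 8.
Check: AVC at x = 8 is $34 ≤ P, so revenue covers variable cost.
Profit = P·x − TC = 82·8 − 551 = $105.

Produce at x = 8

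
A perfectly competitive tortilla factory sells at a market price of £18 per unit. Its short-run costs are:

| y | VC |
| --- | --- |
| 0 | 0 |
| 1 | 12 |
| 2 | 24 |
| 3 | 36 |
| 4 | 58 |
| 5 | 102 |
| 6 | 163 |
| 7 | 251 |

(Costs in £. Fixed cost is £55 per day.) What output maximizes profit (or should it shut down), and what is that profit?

Profit at each row (π = 18y − TC): y=0: -55; y=1: -49; y=2: -43; y=3: -37; y=4: -41; y=5: -67; y=6: -110; y=7: -180.
Profit is maximized at y = 3. AVC there is 36/3 = £12 ≤ P, so producing beats shutting down (which would give -£55).

y = 3; profit = -£37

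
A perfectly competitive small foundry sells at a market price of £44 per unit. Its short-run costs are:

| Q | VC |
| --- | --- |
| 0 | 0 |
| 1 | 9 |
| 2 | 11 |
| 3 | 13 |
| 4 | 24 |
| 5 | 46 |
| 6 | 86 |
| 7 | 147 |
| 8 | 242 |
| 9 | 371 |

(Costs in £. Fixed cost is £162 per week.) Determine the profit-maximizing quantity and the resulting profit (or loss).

Q = 6; profit = £16

Compute π = P·Q − TC at each output: Q=0: -162; Q=1: -127; Q=2: -85; Q=3: -43; Q=4: -10; Q=5: 12; Q=6: 16; Q=7: -1; Q=8: -52; Q=9: -137.
Profit is maximized at Q = 6. AVC there is 86/6 = £14.33 ≤ P, so producing beats shutting down (which would give -£162).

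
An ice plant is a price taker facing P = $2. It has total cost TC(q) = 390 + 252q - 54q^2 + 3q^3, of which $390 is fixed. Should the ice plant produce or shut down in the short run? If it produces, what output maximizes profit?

Variable cost is VC = 252q - 54q^2 + 3q^3, so AVC = VC/q = 252 - 54q + 3q^2 and MC = dTC/dq = 252 - 108q + 9q^2.
The AVC parabola has its vertex at q = 54/6 = 9, where AVC = 252 - 54·9 + 3·9^2 = $9.
With P < min AVC ($2 < $9), every unit sold adds to the loss.
Shutting down limits the loss to fixed cost, $390.

Shut down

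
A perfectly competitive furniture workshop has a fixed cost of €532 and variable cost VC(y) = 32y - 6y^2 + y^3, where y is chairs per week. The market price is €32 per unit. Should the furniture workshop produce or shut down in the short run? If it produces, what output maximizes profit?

Produce at y = 4

From TC, MC = TC'(y) = 32 - 12y + 3y^2 and AVC = VC/y = 32 - 6y + y^2.
AVC hits its minimum where MC = AVC, at y = 3, giving min AVC = 32 - 6·3 + 3^2 = €23.
Since P = €32 ≥ min AVC = €23, price covers variable cost and the firm should produce.
Solving P = MC: -12y + 3y^2 = 0 ⇒ y = 0 or 4. On the upward-sloping branch, y* = 4.
Check: AVC at y = 4 is €24 ≤ P, so revenue covers variable cost.
Profit = P·y − TC = 32·4 − 628 = -€500, a loss, but smaller than the €532 fixed cost the firm would lose by shutting down.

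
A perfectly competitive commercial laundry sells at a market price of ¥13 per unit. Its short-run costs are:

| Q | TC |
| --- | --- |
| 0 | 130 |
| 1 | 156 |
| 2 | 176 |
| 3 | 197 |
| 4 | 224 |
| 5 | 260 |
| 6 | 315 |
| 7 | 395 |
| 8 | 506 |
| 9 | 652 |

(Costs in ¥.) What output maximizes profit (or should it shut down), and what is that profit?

Tabulate TR − TC: Q=0: -130; Q=1: -143; Q=2: -150; Q=3: -158; Q=4: -172; Q=5: -195; Q=6: -237; Q=7: -304; Q=8: -402; Q=9: -535.
Profit is highest at Q = 0. Equivalently, the lowest AVC in the table is 67/3 ≈ ¥22.33 at Q = 3, and P = ¥13 falls below it — price never covers variable cost, so the firm shuts down and loses only its fixed cost.

Q = 0 (shut down); profit = -¥130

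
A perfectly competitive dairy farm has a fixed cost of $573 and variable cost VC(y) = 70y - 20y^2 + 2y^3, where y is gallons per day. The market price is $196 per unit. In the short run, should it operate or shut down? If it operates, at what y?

Produce at y = 9

Variable cost is VC = 70y - 20y^2 + 2y^3, so AVC = VC/y = 70 - 20y + 2y^2 and MC = dTC/dy = 70 - 40y + 6y^2.
AVC hits its minimum where MC = AVC, at y = 5, giving min AVC = 70 - 20·5 + 2·5^2 = $20.
Since P = $196 ≥ min AVC = $20, price covers variable cost and the firm should produce.
Set P = MC: 196 = 70 - 40y + 6y^2 → -126 - 40y + 6y^2 = 0. The roots are y = -7/3 and y = 9; the profit-maximizing output is on the rising part of MC, so y* = 9.
Check: AVC at y = 9 is $52 ≤ P, so revenue covers variable cost.
Profit = P·y − TC = 196·9 − 1041 = $723.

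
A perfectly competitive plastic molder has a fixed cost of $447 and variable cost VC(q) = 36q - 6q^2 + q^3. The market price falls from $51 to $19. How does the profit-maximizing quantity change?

Output falls from 5 to 0 (the firm shuts down)

MC = 36 - 12q + 3q^2; the shutdown threshold is min AVC = $27 (at q = 3).
With P = $51 above the shutdown price, P = MC gives q = 5.
At P = $19 < min AVC = $27, price no longer covers variable cost at any output, so the firm shuts down: q = 0.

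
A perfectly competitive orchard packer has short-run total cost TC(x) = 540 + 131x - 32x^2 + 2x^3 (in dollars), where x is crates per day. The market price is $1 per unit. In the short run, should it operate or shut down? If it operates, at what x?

From TC, MC = TC'(x) = 131 - 64x + 6x^2 and AVC = VC/x = 131 - 32x + 2x^2.
AVC hits its minimum where MC = AVC, at x = 8, giving min AVC = 131 - 32·8 + 2·8^2 = $3.
P = $1 lies below min AVC = $3; no output level covers variable cost.
Shutting down limits the loss to fixed cost, $540.

Shut down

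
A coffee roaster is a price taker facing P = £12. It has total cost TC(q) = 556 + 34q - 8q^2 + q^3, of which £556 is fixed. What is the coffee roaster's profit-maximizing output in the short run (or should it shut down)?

Strip out fixed cost: VC = 34q - 8q^2 + q^3. Then AVC = 34 - 8q + q^2 and MC = 34 - 16q + 3q^2.
The AVC parabola has its vertex at q = 8/2 = 4, where AVC = 34 - 8·4 + 4^2 = £18.
With P < min AVC (£12 < £18), every unit sold adds to the loss.
The firm minimizes its loss by shutting down and losing only its fixed cost of £556.

Shut down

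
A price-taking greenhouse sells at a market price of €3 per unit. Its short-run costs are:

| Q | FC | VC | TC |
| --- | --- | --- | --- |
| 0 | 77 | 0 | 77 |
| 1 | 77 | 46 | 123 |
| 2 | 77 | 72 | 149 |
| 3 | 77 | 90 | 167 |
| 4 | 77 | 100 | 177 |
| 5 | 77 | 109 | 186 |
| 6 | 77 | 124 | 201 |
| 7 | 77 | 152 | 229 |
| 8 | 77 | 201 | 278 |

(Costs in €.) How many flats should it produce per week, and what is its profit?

Compute π = P·Q − TC at each output: Q=0: -77; Q=1: -120; Q=2: -143; Q=3: -158; Q=4: -165; Q=5: -171; Q=6: -183; Q=7: -208; Q=8: -254.
Profit is highest at Q = 0. Equivalently, the lowest AVC in the table is 124/6 ≈ €20.67 at Q = 6, and P = €3 falls below it — price never covers variable cost, so the firm shuts down and loses only its fixed cost.

Q = 0 (shut down); profit = -€77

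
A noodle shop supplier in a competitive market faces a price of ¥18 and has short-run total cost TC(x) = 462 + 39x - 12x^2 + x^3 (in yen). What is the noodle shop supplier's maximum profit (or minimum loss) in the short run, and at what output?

AVC = 39 - 12x + x^2 has its minimum ¥3 at x = 6; price ¥18 clears that bar, so the firm operates.
With MC = 39 - 24x + 3x^2, P = MC on the upward-sloping part at x* = 7.
TR = 18·7 = 126. TC = 462 + 28 = 490. Profit = 126 − 490 = -¥364.
By producing, the firm covers all variable cost plus ¥98 of fixed cost; shutting down would lose the full ¥462.

Profit = -¥364 at x = 7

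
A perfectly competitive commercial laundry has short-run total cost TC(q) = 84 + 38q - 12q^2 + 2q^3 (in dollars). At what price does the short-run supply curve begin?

Short-run supply begins at min AVC. From VC = 38q - 12q^2 + 2q^3, AVC = 38 - 12q + 2q^2.
dAVC/dq = -12 + 4q = 0 gives q = 3. min AVC = 38 - 12·3 + 2·3^2 = 20.
So the shutdown price is $20.

$20 per unit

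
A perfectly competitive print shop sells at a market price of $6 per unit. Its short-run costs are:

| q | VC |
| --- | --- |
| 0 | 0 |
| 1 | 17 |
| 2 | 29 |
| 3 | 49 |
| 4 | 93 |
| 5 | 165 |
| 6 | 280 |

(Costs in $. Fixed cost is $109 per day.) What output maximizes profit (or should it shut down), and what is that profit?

q = 0 (shut down); profit = -$109

Tabulate TR − TC: q=0: -109; q=1: -120; q=2: -126; q=3: -140; q=4: -178; q=5: -244; q=6: -353.
Profit is highest at q = 0. Equivalently, the lowest AVC in the table is 29/2 ≈ $14.50 at q = 2, and P = $6 falls below it — price never covers variable cost, so the firm shuts down and loses only its fixed cost.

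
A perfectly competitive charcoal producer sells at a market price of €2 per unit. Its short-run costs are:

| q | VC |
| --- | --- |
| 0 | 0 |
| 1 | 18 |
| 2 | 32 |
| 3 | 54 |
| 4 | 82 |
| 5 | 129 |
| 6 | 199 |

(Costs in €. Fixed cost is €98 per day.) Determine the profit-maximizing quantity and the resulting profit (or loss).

Profit at each row (π = 2q − TC): q=0: -98; q=1: -114; q=2: -126; q=3: -146; q=4: -172; q=5: -217; q=6: -285.
Profit is highest at q = 0. Equivalently, the lowest AVC in the table is 32/2 ≈ €16 at q = 2, and P = €2 falls below it — price never covers variable cost, so the firm shuts down and loses only its fixed cost.

q = 0 (shut down); profit = -€98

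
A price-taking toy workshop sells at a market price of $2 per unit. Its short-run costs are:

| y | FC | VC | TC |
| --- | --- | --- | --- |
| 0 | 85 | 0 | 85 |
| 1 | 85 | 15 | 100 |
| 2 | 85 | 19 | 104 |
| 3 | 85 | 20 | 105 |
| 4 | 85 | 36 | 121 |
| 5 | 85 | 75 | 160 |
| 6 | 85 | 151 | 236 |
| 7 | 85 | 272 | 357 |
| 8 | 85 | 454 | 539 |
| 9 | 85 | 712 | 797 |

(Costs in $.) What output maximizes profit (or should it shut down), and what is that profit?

y = 0 (shut down); profit = -$85

Tabulate TR − TC: y=0: -85; y=1: -98; y=2: -100; y=3: -99; y=4: -113; y=5: -150; y=6: -224; y=7: -343; y=8: -523; y=9: -779.
Profit is highest at y = 0. Equivalently, the lowest AVC in the table is 20/3 ≈ $6.67 at y = 3, and P = $2 falls below it — price never covers variable cost, so the firm shuts down and loses only its fixed cost.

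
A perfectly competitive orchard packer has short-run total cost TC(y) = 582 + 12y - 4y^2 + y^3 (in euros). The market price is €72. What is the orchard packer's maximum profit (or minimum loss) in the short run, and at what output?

AVC = 12 - 4y + y^2 has its minimum €8 at y = 2; price €72 clears that bar, so the firm operates.
With MC = 12 - 8y + 3y^2, P = MC on the upward-sloping part at y* = 6.
TR = 72·6 = 432. TC = 582 + 144 = 726. Profit = 432 − 726 = -€294.
By producing, the firm covers all variable cost plus €288 of fixed cost; shutting down would lose the full €582.

Profit = -€294 at y = 6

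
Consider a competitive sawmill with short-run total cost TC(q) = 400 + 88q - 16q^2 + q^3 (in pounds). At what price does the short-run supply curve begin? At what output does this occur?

Short-run supply begins at min AVC. From VC = 88q - 16q^2 + q^3, AVC = 88 - 16q + q^2.
dAVC/dq = -16 + 2q = 0 gives q = 8. min AVC = 88 - 16·8 + 8^2 = 24.
So the shutdown price is £24.

£24 per unit, at q = 8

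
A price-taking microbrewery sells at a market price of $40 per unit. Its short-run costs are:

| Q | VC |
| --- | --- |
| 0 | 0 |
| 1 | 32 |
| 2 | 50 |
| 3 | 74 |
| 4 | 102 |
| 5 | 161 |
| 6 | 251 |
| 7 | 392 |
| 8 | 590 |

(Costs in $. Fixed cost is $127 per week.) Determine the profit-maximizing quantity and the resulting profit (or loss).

Q = 4; profit = -$69

Profit at each row (π = 40Q − TC): Q=0: -127; Q=1: -119; Q=2: -97; Q=3: -81; Q=4: -69; Q=5: -88; Q=6: -138; Q=7: -239; Q=8: -397.
Profit is maximized at Q = 4. AVC there is 102/4 = $25.50 ≤ P, so producing beats shutting down (which would give -$127).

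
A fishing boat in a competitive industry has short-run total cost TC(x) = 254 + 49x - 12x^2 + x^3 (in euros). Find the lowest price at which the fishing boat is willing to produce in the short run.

€13 per unit

The shutdown price is the minimum of AVC. VC = 49x - 12x^2 + x^3, so AVC = 49 - 12x + x^2.
dAVC/dx = -12 + 2x = 0 gives x = 6. min AVC = 49 - 12·6 + 6^2 = 13.
For P < €13 the firm produces nothing.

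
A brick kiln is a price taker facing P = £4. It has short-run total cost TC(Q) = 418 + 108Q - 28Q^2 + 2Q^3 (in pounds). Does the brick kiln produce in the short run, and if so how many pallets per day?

Shut down

Strip out fixed cost: VC = 108Q - 28Q^2 + 2Q^3. Then AVC = 108 - 28Q + 2Q^2 and MC = 108 - 56Q + 6Q^2.
AVC is minimized where dAVC/dQ = -28 + 4Q = 0, at Q = 7; min AVC = 108 - 28·7 + 2·7^2 = £10.
Since P = £4 < min AVC = £10, price fails to cover variable cost at any output.
Best response: produce nothing and absorb the £418 fixed cost.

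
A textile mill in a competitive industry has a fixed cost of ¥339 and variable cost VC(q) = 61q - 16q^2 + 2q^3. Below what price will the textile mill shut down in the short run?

¥29 per unit

The firm shuts down when price falls below the minimum of average variable cost. AVC = VC/q = 61 - 16q + 2q^2.
At the minimum of AVC, MC = AVC. MC = 61 - 32q + 6q^2; setting MC = AVC gives 4q^2 - 16q = 0, so q = 4. min AVC = 29.
The firm shuts down for any P below ¥29.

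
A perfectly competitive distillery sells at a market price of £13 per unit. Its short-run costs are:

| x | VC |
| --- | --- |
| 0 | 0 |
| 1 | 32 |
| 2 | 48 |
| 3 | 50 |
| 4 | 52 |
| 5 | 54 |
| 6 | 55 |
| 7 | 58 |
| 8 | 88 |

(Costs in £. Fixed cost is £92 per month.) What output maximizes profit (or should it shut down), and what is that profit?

Profit at each row (π = 13x − TC): x=0: -92; x=1: -111; x=2: -114; x=3: -103; x=4: -92; x=5: -81; x=6: -69; x=7: -59; x=8: -76.
Profit is maximized at x = 7. AVC there is 58/7 = £8.29 ≤ P, so producing beats shutting down (which would give -£92).

x = 7; profit = -£59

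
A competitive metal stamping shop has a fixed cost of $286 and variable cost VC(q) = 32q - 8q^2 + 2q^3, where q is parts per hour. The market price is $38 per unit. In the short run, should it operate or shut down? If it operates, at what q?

Produce at q = 3

From TC, MC = TC'(q) = 32 - 16q + 6q^2 and AVC = VC/q = 32 - 8q + 2q^2.
The AVC parabola has its vertex at q = 8/4 = 2, where AVC = 32 - 8·2 + 2·2^2 = $24.
P = $38 exceeds min AVC = $24, so the firm stays open.
P = MC gives -6 - 16q + 6q^2 = 0, with roots -1/3 and 3. Take the larger (rising MC): q* = 3.
Check: AVC at q = 3 is $26 ≤ P, so revenue covers variable cost.
Profit = P·q − TC = 38·3 − 364 = -$250, a loss, but smaller than the $286 fixed cost the firm would lose by shutting down.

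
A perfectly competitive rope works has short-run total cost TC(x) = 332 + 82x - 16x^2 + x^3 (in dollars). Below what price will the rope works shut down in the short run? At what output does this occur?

Short-run supply begins at min AVC. From VC = 82x - 16x^2 + x^3, AVC = 82 - 16x + x^2.
At the minimum of AVC, MC = AVC. MC = 82 - 32x + 3x^2; setting MC = AVC gives 2x^2 - 16x = 0, so x = 8. min AVC = 18.
For P < $18 the firm produces nothing.

$18 per unit, at x = 8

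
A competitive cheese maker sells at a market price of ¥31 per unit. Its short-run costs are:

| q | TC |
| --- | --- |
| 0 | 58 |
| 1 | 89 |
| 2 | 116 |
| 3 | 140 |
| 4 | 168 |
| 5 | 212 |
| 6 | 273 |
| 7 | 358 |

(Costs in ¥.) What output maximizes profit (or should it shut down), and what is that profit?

q = 4; profit = -¥44

Tabulate TR − TC: q=0: -58; q=1: -58; q=2: -54; q=3: -47; q=4: -44; q=5: -57; q=6: -87; q=7: -141.
Profit is maximized at q = 4. AVC there is 110/4 = ¥27.50 ≤ P, so producing beats shutting down (which would give -¥58).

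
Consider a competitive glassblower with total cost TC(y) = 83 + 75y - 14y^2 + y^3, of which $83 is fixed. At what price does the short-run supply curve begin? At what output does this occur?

$26 per unit, at y = 7

The firm shuts down when price falls below the minimum of average variable cost. AVC = VC/y = 75 - 14y + y^2.
At the minimum of AVC, MC = AVC. MC = 75 - 28y + 3y^2; setting MC = AVC gives 2y^2 - 14y = 0, so y = 7. min AVC = 26.
The firm shuts down for any P below $26.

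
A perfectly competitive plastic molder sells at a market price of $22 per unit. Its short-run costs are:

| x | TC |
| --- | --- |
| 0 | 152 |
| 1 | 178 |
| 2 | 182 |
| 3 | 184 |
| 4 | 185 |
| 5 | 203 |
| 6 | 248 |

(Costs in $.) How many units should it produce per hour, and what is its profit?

Profit at each row (π = 22x − TC): x=0: -152; x=1: -156; x=2: -138; x=3: -118; x=4: -97; x=5: -93; x=6: -116.
Profit is maximized at x = 5. AVC there is 51/5 = $10.20 ≤ P, so producing beats shutting down (which would give -$152).

x = 5; profit = -$93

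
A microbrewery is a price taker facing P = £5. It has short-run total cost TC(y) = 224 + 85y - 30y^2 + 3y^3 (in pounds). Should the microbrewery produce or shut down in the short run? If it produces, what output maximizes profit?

Variable cost is VC = 85y - 30y^2 + 3y^3, so AVC = VC/y = 85 - 30y + 3y^2 and MC = dTC/dy = 85 - 60y + 9y^2.
AVC hits its minimum where MC = AVC, at y = 5, giving min AVC = 85 - 30·5 + 3·5^2 = £10.
P = £5 lies below min AVC = £10; no output level covers variable cost.
Best response: produce nothing and absorb the £224 fixed cost.

Shut down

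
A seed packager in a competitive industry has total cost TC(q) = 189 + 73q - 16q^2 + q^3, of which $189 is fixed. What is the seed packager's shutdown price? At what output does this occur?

The shutdown price is the minimum of AVC. VC = 73q - 16q^2 + q^3, so AVC = 73 - 16q + q^2.
At the minimum of AVC, MC = AVC. MC = 73 - 32q + 3q^2; setting MC = AVC gives 2q^2 - 16q = 0, so q = 8. min AVC = 9.
The firm shuts down for any P below $9.

$9 per unit, at q = 8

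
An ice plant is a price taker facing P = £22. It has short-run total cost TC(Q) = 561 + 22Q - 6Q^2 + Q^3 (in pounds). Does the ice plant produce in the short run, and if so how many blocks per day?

Produce at Q = 4

Variable cost is VC = 22Q - 6Q^2 + Q^3, so AVC = VC/Q = 22 - 6Q + Q^2 and MC = dTC/dQ = 22 - 12Q + 3Q^2.
AVC is minimized where dAVC/dQ = -6 + 2Q = 0, at Q = 3; min AVC = 22 - 6·3 + 3^2 = £13.
Because £22 ≥ £13, revenue can cover variable cost; the firm operates.
P = MC gives -12Q + 3Q^2 = 0, with roots 0 and 4. Take the larger (rising MC): Q* = 4.
Check: AVC at Q = 4 is £14 ≤ P, so revenue covers variable cost.
Profit = P·Q − TC = 22·4 − 617 = -£529, a loss, but smaller than the £561 fixed cost the firm would lose by shutting down.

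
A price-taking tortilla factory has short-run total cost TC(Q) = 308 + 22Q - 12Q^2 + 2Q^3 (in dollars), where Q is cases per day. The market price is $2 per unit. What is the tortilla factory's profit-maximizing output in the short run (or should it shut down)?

Shut down

Variable cost is VC = 22Q - 12Q^2 + 2Q^3, so AVC = VC/Q = 22 - 12Q + 2Q^2 and MC = dTC/dQ = 22 - 24Q + 6Q^2.
AVC hits its minimum where MC = AVC, at Q = 3, giving min AVC = 22 - 12·3 + 2·3^2 = $4.
P = $2 lies below min AVC = $4; no output level covers variable cost.
Best response: produce nothing and absorb the $308 fixed cost.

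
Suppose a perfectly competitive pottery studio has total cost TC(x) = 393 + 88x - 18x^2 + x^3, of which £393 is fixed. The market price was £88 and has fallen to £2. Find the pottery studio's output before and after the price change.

MC = 88 - 36x + 3x^2; the shutdown threshold is min AVC = £7 (at x = 9).
With P = £88 above the shutdown price, P = MC gives x = 12.
At P = £2 < min AVC = £7, price no longer covers variable cost at any output, so the firm shuts down: x = 0.

Output falls from 12 to 0 (the firm shuts down)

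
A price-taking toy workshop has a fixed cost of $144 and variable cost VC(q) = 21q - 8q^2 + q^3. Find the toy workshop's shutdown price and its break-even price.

Shutdown price = $5; break-even price = $33

AVC = 21 - 8q + q^2; minimized at q = 4, giving min AVC = $5. That is the shutdown price.
ATC = 144/q + 21 - 8q + q^2. Setting dATC/dq = −144/q^2 − 8 + 2q = 0 gives q = 6 (since 2·6^3 − 8·6^2 = 144).
min ATC = 144/6 + 21 − 8·6 + 6^2 = $33. That is the break-even price.
For $5 ≤ P < $33 the firm produces at a loss; below $5 it shuts down.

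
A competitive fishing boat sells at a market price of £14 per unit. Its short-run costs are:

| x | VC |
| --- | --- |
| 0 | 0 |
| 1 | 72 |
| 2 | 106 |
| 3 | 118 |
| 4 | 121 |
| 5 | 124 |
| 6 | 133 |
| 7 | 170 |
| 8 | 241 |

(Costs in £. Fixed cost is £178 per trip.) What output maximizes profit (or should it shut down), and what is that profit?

Compute π = P·x − TC at each output: x=0: -178; x=1: -236; x=2: -256; x=3: -254; x=4: -243; x=5: -232; x=6: -227; x=7: -250; x=8: -307.
Profit is highest at x = 0. Equivalently, the lowest AVC in the table is 133/6 ≈ £22.17 at x = 6, and P = £14 falls below it — price never covers variable cost, so the firm shuts down and loses only its fixed cost.

x = 0 (shut down); profit = -£178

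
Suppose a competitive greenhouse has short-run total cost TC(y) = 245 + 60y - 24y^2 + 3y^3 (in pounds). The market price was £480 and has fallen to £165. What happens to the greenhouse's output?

MC = 60 - 48y + 9y^2; the shutdown threshold is min AVC = £12 (at y = 4).
At P = £480 ≥ min AVC, set P = MC on the rising branch: y = 10.
At P = £165 ≥ min AVC, set P = MC: y = 7. The firm stays open but cuts output.

Output falls from 10 to 7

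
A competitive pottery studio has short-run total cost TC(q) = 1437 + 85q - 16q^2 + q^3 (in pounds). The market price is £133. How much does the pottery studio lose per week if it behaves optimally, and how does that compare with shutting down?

AVC = 85 - 16q + q^2 has its minimum £21 at q = 8; price £133 clears that bar, so the firm operates.
MC = 85 - 32q + 3q^2. Setting P = MC and taking the root on the rising branch gives q* = 12.
TR = 133·12 = 1596. TC = 1437 + 444 = 1881. Profit = 1596 − 1881 = -£285.
By producing, the firm covers all variable cost plus £1152 of fixed cost; shutting down would lose the full £1437.

Profit = -£285 at q = 12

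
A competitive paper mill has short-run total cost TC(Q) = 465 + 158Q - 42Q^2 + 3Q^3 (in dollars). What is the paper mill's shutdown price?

The shutdown price is the minimum of AVC. VC = 158Q - 42Q^2 + 3Q^3, so AVC = 158 - 42Q + 3Q^2.
dAVC/dQ = -42 + 6Q = 0 gives Q = 7. min AVC = 158 - 42·7 + 3·7^2 = 11.
The firm shuts down for any P below $11.

$11 per unit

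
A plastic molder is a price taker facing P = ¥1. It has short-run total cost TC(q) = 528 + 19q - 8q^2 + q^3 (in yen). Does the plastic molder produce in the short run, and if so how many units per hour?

Shut down

Variable cost is VC = 19q - 8q^2 + q^3, so AVC = VC/q = 19 - 8q + q^2 and MC = dTC/dq = 19 - 16q + 3q^2.
The AVC parabola has its vertex at q = 8/2 = 4, where AVC = 19 - 8·4 + 4^2 = ¥3.
Since P = ¥1 < min AVC = ¥3, price fails to cover variable cost at any output.
The firm minimizes its loss by shutting down and losing only its fixed cost of ¥528.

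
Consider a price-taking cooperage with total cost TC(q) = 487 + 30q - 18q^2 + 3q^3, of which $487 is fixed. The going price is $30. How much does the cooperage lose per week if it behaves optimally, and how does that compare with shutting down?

Profit = -$391 at q = 4

AVC = 30 - 18q + 3q^2; min AVC = $3 at q = 3. Since P = $30 ≥ min AVC, the firm produces.
MC = 30 - 36q + 9q^2. Setting P = MC and taking the root on the rising branch gives q* = 4.
TR = 30·4 = 120. TC = 487 + 24 = 511. Profit = 120 − 511 = -$391.
That loss of $391 beats the $487 the firm would lose by shutting down; producing recovers $96 of fixed cost.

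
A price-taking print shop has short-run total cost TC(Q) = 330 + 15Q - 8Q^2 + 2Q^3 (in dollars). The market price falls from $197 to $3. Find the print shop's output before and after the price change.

AVC = 15 - 8Q + 2Q^2, minimized at Q = 2 where min AVC = $7. MC = 15 - 16Q + 6Q^2.
At P = $197 ≥ min AVC, set P = MC on the rising branch: Q = 7.
At P = $3 < min AVC = $7, price no longer covers variable cost at any output, so the firm shuts down: Q = 0.

Output falls from 7 to 0 (the firm shuts down)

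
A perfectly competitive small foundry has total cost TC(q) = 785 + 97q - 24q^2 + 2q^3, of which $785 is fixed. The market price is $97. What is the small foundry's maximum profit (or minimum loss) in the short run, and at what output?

Profit = -$273 at q = 8

AVC = 97 - 24q + 2q^2; min AVC = $25 at q = 6. Since P = $97 ≥ min AVC, the firm produces.
MC = 97 - 48q + 6q^2. Setting P = MC and taking the root on the rising branch gives q* = 8.
TR = 97·8 = 776. TC = 785 + 264 = 1049. Profit = 776 − 1049 = -$273.
By producing, the firm covers all variable cost plus $512 of fixed cost; shutting down would lose the full $785.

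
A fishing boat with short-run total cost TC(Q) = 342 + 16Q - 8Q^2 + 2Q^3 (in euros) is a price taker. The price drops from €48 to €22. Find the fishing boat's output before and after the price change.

Output falls from 4 to 3

MC = 16 - 16Q + 6Q^2; the shutdown threshold is min AVC = €8 (at Q = 2).
With P = €48 above the shutdown price, P = MC gives Q = 4.
At P = €22 ≥ min AVC, set P = MC: Q = 3. The firm stays open but cuts output.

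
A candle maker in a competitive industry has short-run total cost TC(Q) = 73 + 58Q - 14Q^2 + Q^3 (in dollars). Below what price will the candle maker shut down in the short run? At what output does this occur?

The shutdown price is the minimum of AVC. VC = 58Q - 14Q^2 + Q^3, so AVC = 58 - 14Q + Q^2.
At the minimum of AVC, MC = AVC. MC = 58 - 28Q + 3Q^2; setting MC = AVC gives 2Q^2 - 14Q = 0, so Q = 7. min AVC = 9.
For P < $9 the firm produces nothing.

$9 per unit, at Q = 7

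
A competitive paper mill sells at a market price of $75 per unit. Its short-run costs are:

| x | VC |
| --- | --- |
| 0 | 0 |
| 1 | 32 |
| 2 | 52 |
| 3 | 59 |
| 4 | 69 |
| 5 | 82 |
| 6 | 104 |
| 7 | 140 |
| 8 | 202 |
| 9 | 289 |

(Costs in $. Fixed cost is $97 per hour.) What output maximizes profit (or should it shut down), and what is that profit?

x = 8; profit = $301

Tabulate TR − TC: x=0: -97; x=1: -54; x=2: 1; x=3: 69; x=4: 134; x=5: 196; x=6: 249; x=7: 288; x=8: 301; x=9: 289.
Profit is maximized at x = 8. AVC there is 202/8 = $25.25 ≤ P, so producing beats shutting down (which would give -$97).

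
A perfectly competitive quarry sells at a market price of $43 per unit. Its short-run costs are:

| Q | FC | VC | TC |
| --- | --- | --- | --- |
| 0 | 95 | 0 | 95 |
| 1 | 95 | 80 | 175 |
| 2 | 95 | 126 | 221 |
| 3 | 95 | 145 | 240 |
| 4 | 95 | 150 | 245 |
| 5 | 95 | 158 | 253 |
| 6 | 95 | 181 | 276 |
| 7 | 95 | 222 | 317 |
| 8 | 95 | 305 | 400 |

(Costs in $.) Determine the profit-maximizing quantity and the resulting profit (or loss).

Q = 7; profit = -$16

Profit at each row (π = 43Q − TC): Q=0: -95; Q=1: -132; Q=2: -135; Q=3: -111; Q=4: -73; Q=5: -38; Q=6: -18; Q=7: -16; Q=8: -56.
Profit is maximized at Q = 7. AVC there is 222/7 = $31.71 ≤ P, so producing beats shutting down (which would give -$95).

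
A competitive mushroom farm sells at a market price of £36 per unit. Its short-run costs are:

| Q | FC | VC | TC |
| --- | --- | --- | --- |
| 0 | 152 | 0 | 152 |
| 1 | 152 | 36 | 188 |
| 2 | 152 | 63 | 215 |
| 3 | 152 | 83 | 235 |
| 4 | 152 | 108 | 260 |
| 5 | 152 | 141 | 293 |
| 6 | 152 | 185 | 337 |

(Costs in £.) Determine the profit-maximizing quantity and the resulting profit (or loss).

Q = 5; profit = -£113

Profit at each row (π = 36Q − TC): Q=0: -152; Q=1: -152; Q=2: -143; Q=3: -127; Q=4: -116; Q=5: -113; Q=6: -121.
Profit is maximized at Q = 5. AVC there is 141/5 = £28.20 ≤ P, so producing beats shutting down (which would give -£152).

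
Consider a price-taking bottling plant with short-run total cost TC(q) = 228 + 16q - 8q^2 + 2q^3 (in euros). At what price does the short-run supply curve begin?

€8 per unit

The shutdown price is the minimum of AVC. VC = 16q - 8q^2 + 2q^3, so AVC = 16 - 8q + 2q^2.
dAVC/dq = -8 + 4q = 0 gives q = 2. min AVC = 16 - 8·2 + 2·2^2 = 8.
So the shutdown price is €8.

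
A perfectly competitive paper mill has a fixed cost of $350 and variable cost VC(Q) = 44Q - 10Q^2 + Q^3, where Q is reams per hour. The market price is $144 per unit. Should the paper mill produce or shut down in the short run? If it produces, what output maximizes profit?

Strip out fixed cost: VC = 44Q - 10Q^2 + Q^3. Then AVC = 44 - 10Q + Q^2 and MC = 44 - 20Q + 3Q^2.
The AVC parabola has its vertex at Q = 10/2 = 5, where AVC = 44 - 10·5 + 5^2 = $19.
Because $144 ≥ $19, revenue can cover variable cost; the firm operates.
P = MC gives -100 - 20Q + 3Q^2 = 0, with roots -10/3 and 10. Take the larger (rising MC): Q* = 10.
Check: AVC at Q = 10 is $44 ≤ P, so revenue covers variable cost.
Profit = P·Q − TC = 144·10 − 790 = $650.

Produce at Q = 10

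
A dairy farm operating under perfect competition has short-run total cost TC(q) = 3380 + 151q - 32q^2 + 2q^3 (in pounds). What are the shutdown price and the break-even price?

Shutdown price = £23; break-even price = £333

Shutdown price = min AVC. AVC = 151 - 32q + 2q^2, with vertex at q = 8 and minimum £23.
ATC = 3380/q + 151 - 32q + 2q^2. Setting dATC/dq = −3380/q^2 − 32 + 4q = 0 gives q = 13 (since 4·13^3 − 32·13^2 = 3380).
min ATC = 3380/13 + 151 − 32·13 + 2·13^2 = £333. That is the break-even price.
Between these two prices the firm operates at a loss; above £333 it earns a profit.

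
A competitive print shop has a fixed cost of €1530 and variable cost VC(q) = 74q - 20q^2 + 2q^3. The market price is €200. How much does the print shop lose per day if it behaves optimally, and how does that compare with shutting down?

AVC = 74 - 20q + 2q^2 has its minimum €24 at q = 5; price €200 clears that bar, so the firm operates.
MC = 74 - 40q + 6q^2. Setting P = MC and taking the root on the rising branch gives q* = 9.
TR = 200·9 = 1800. TC = 1530 + 504 = 2034. Profit = 1800 − 2034 = -€234.
That loss of €234 beats the €1530 the firm would lose by shutting down; producing recovers €1296 of fixed cost.

Profit = -€234 at q = 9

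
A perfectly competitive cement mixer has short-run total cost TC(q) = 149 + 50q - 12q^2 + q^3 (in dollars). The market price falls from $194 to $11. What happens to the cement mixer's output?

Output falls from 12 to 0 (the firm shuts down)

MC = 50 - 24q + 3q^2; the shutdown threshold is min AVC = $14 (at q = 6).
With P = $194 above the shutdown price, P = MC gives q = 12.
At P = $11 < min AVC = $14, price no longer covers variable cost at any output, so the firm shuts down: q = 0.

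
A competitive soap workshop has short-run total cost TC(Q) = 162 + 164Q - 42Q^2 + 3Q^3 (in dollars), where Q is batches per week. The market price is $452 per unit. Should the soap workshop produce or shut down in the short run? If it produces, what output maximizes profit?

Produce at Q = 12

From TC, MC = TC'(Q) = 164 - 84Q + 9Q^2 and AVC = VC/Q = 164 - 42Q + 3Q^2.
AVC hits its minimum where MC = AVC, at Q = 7, giving min AVC = 164 - 42·7 + 3·7^2 = $17.
Because $452 ≥ $17, revenue can cover variable cost; the firm operates.
Set P = MC: 452 = 164 - 84Q + 9Q^2 → -288 - 84Q + 9Q^2 = 0. The roots are Q = -8/3 and Q = 12; the profit-maximizing output is on the rising part of MC, so Q* = 12.
Check: AVC at Q = 12 is $92 ≤ P, so revenue covers variable cost.
Profit = P·Q − TC = 452·12 − 1266 = $4158.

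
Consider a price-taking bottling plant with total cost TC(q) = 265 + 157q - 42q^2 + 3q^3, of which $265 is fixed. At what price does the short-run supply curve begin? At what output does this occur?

The firm shuts down when price falls below the minimum of average variable cost. AVC = VC/q = 157 - 42q + 3q^2.
At the minimum of AVC, MC = AVC. MC = 157 - 84q + 9q^2; setting MC = AVC gives 6q^2 - 42q = 0, so q = 7. min AVC = 10.
The firm shuts down for any P below $10.

$10 per unit, at q = 7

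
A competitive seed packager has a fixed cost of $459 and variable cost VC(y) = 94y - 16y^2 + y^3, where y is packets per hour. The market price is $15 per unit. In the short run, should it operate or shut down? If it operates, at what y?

From TC, MC = TC'(y) = 94 - 32y + 3y^2 and AVC = VC/y = 94 - 16y + y^2.
AVC is minimized where dAVC/dy = -16 + 2y = 0, at y = 8; min AVC = 94 - 16·8 + 8^2 = $30.
With P < min AVC ($15 < $30), every unit sold adds to the loss.
The firm minimizes its loss by shutting down and losing only its fixed cost of $459.

Shut down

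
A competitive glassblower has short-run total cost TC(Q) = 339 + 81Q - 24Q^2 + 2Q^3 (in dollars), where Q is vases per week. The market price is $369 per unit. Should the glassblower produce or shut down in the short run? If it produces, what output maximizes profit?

From TC, MC = TC'(Q) = 81 - 48Q + 6Q^2 and AVC = VC/Q = 81 - 24Q + 2Q^2.
AVC hits its minimum where MC = AVC, at Q = 6, giving min AVC = 81 - 24·6 + 2·6^2 = $9.
P = $369 exceeds min AVC = $9, so the firm stays open.
Solving P = MC: -288 - 48Q + 6Q^2 = 0 ⇒ Q = -4 or 12. On the upward-sloping branch, Q* = 12.
Check: AVC at Q = 12 is $81 ≤ P, so revenue covers variable cost.
Profit = P·Q − TC = 369·12 − 1311 = $3117.

Produce at Q = 12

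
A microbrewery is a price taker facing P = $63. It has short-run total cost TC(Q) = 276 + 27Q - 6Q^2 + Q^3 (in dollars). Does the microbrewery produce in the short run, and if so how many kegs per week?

From TC, MC = TC'(Q) = 27 - 12Q + 3Q^2 and AVC = VC/Q = 27 - 6Q + Q^2.
AVC hits its minimum where MC = AVC, at Q = 3, giving min AVC = 27 - 6·3 + 3^2 = $18.
Since P = $63 ≥ min AVC = $18, price covers variable cost and the firm should produce.
Set P = MC: 63 = 27 - 12Q + 3Q^2 → -36 - 12Q + 3Q^2 = 0. The roots are Q = -2 and Q = 6; the profit-maximizing output is on the rising part of MC, so Q* = 6.
Check: AVC at Q = 6 is $27 ≤ P, so revenue covers variable cost.
Profit = P·Q − TC = 63·6 − 438 = -$60, a loss, but smaller than the $276 fixed cost the firm would lose by shutting down.

Produce at Q = 6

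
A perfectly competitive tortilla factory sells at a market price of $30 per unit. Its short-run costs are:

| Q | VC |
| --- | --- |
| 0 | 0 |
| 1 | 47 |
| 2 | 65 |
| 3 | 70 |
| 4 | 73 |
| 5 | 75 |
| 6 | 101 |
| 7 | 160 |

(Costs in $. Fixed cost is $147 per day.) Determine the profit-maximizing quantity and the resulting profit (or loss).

Profit at each row (π = 30Q − TC): Q=0: -147; Q=1: -164; Q=2: -152; Q=3: -127; Q=4: -100; Q=5: -72; Q=6: -68; Q=7: -97.
Profit is maximized at Q = 6. AVC there is 101/6 = $16.83 ≤ P, so producing beats shutting down (which would give -$147).

Q = 6; profit = -$68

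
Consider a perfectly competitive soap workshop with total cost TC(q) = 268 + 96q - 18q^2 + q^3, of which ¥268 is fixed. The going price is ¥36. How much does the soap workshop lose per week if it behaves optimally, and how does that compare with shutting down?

AVC = 96 - 18q + q^2; min AVC = ¥15 at q = 9. Since P = ¥36 ≥ min AVC, the firm produces.
MC = 96 - 36q + 3q^2. Setting P = MC and taking the root on the rising branch gives q* = 10.
TR = 36·10 = 360. TC = 268 + 160 = 428. Profit = 360 − 428 = -¥68.
That loss of ¥68 beats the ¥268 the firm would lose by shutting down; producing recovers ¥200 of fixed cost.

Profit = -¥68 at q = 10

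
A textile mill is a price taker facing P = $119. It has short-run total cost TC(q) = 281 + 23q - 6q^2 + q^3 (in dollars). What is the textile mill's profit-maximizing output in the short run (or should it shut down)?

Produce at q = 8

Strip out fixed cost: VC = 23q - 6q^2 + q^3. Then AVC = 23 - 6q + q^2 and MC = 23 - 12q + 3q^2.
AVC is minimized where dAVC/dq = -6 + 2q = 0, at q = 3; min AVC = 23 - 6·3 + 3^2 = $14.
P = $119 exceeds min AVC = $14, so the firm stays open.
P = MC gives -96 - 12q + 3q^2 = 0, with roots -4 and 8. Take the larger (rising MC): q* = 8.
Check: AVC at q = 8 is $39 ≤ P, so revenue covers variable cost.
Profit = P·q − TC = 119·8 − 593 = $359.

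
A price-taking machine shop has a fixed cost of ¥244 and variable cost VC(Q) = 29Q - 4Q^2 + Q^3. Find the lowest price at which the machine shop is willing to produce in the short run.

The shutdown price is the minimum of AVC. VC = 29Q - 4Q^2 + Q^3, so AVC = 29 - 4Q + Q^2.
dAVC/dQ = -4 + 2Q = 0 gives Q = 2. min AVC = 29 - 4·2 + 2^2 = 25.
So the shutdown price is ¥25.

¥25 per unit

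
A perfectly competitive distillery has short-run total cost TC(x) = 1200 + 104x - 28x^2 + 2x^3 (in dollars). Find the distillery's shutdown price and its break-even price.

Shutdown price = $6; break-even price = $144

AVC = 104 - 28x + 2x^2; minimized at x = 7, giving min AVC = $6. That is the shutdown price.
ATC = 1200/x + 104 - 28x + 2x^2. Setting dATC/dx = −1200/x^2 − 28 + 4x = 0 gives x = 10 (since 4·10^3 − 28·10^2 = 1200).
min ATC = 1200/10 + 104 − 28·10 + 2·10^2 = $144. That is the break-even price.
For $6 ≤ P < $144 the firm produces at a loss; below $6 it shuts down.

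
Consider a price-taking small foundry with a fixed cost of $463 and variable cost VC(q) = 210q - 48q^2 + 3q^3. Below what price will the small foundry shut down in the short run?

The shutdown price is the minimum of AVC. VC = 210q - 48q^2 + 3q^3, so AVC = 210 - 48q + 3q^2.
At the minimum of AVC, MC = AVC. MC = 210 - 96q + 9q^2; setting MC = AVC gives 6q^2 - 48q = 0, so q = 8. min AVC = 18.
So the shutdown price is $18.

$18 per unit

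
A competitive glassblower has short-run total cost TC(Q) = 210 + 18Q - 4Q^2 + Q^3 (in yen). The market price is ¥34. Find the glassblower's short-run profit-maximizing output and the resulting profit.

Profit = -¥146 at Q = 4

AVC = 18 - 4Q + Q^2; min AVC = ¥14 at Q = 2. Since P = ¥34 ≥ min AVC, the firm produces.
MC = 18 - 8Q + 3Q^2. Setting P = MC and taking the root on the rising branch gives Q* = 4.
TR = 34·4 = 136. TC = 210 + 72 = 282. Profit = 136 − 282 = -¥146.
By producing, the firm covers all variable cost plus ¥64 of fixed cost; shutting down would lose the full ¥210.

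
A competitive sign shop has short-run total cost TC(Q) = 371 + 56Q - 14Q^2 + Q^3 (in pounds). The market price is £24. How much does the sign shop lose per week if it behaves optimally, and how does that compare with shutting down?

Profit = -£243 at Q = 8

AVC = 56 - 14Q + Q^2 has its minimum £7 at Q = 7; price £24 clears that bar, so the firm operates.
MC = 56 - 28Q + 3Q^2. Setting P = MC and taking the root on the rising branch gives Q* = 8.
TR = 24·8 = 192. TC = 371 + 64 = 435. Profit = 192 − 435 = -£243.
That loss of £243 beats the £371 the firm would lose by shutting down; producing recovers £128 of fixed cost.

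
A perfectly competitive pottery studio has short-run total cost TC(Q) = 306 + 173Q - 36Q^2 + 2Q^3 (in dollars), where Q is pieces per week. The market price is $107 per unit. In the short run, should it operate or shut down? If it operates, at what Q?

From TC, MC = TC'(Q) = 173 - 72Q + 6Q^2 and AVC = VC/Q = 173 - 36Q + 2Q^2.
AVC hits its minimum where MC = AVC, at Q = 9, giving min AVC = 173 - 36·9 + 2·9^2 = $11.
P = $107 exceeds min AVC = $11, so the firm stays open.
P = MC gives 66 - 72Q + 6Q^2 = 0, with roots 1 and 11. Take the larger (rising MC): Q* = 11.
Check: AVC at Q = 11 is $19 ≤ P, so revenue covers variable cost.
Profit = P·Q − TC = 107·11 − 515 = $662.

Produce at Q = 11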